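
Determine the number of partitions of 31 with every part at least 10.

Enumerating:
31
21, 10
20, 11
19, 12
18, 13
17, 14
16, 15
11, 10, 10

8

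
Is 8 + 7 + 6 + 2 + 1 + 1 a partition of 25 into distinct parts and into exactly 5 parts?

The parts sum to 25, and the condition 'all summands are distinct' is violated.

No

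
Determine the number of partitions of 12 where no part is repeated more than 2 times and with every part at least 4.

They are:
12
8,4
7,5
6,6

4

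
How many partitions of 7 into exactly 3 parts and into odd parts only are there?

2

They are:
1+1+5
1+3+3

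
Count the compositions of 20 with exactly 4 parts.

969

Equivalently, choose which 3 of the 19 gaps become plus signs: C(19,3) = 969.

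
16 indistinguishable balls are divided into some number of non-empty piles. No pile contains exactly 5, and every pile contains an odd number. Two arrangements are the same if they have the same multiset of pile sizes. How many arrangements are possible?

Listing the qualifying partitions of 16:
15 + 1
13 + 3
13 + 1 + 1 + 1
11 + 3 + 1 + 1
11 + 1 + 1 + 1 + 1 + 1
9 + 7
9 + 3 + 3 + 1
9 + 3 + 1 + 1 + 1 + 1
9 + 1 + 1 + 1 + 1 + 1 + 1 + 1
7 + 7 + 1 + 1
7 + 3 + 3 + 3
7 + 3 + 3 + 1 + 1 + 1
7 + 3 + 1 + 1 + 1 + 1 + 1 + 1
7 + 1 + 1 + 1 + 1 + 1 + 1 + 1 + 1 + 1
3 + 3 + 3 + 3 + 3 + 1
3 + 3 + 3 + 3 + 1 + 1 + 1 + 1
3 + 3 + 3 + 1 + 1 + 1 + 1 + 1 + 1 + 1
3 + 3 + 1 + 1 + 1 + 1 + 1 + 1 + 1 + 1 + 1 + 1
3 + 1 + 1 + 1 + 1 + 1 + 1 + 1 + 1 + 1 + 1 + 1 + 1 + 1
1 + 1 + 1 + 1 + 1 + 1 + 1 + 1 + 1 + 1 + 1 + 1 + 1 + 1 + 1 + 1

20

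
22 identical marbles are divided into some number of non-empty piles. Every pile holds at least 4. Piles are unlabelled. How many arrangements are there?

A partial list (first 12 by largest part):
22
4, 18
5, 17
6, 16
7, 15
8, 14
4, 4, 14
9, 13
4, 5, 13
10, 12
4, 6, 12
5, 5, 12
…and 22 more, for 34 total.

34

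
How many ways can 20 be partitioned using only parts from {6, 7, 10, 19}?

Enumerating:
10+10
7+7+6

2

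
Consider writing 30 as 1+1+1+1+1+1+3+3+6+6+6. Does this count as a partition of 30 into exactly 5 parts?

No

The parts sum to 30, and the condition 'there are exactly 5 summands' is violated.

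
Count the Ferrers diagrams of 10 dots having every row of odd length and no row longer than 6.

7

The partitions of 10 that satisfy the conditions:
5 + 5
5 + 3 + 1 + 1
5 + 1 + 1 + 1 + 1 + 1
3 + 3 + 3 + 1
3 + 3 + 1 + 1 + 1 + 1
3 + 1 + 1 + 1 + 1 + 1 + 1 + 1
1 + 1 + 1 + 1 + 1 + 1 + 1 + 1 + 1 + 1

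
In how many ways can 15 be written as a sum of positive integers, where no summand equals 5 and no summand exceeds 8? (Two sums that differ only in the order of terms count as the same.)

106

Systematic enumeration (by largest part, then next-largest, …) yields 106.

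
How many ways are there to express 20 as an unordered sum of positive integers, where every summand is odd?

There are too many to list fully; the first 12 (by largest part) are:
19 + 1
17 + 3
17 + 1 + 1 + 1
15 + 5
15 + 3 + 1 + 1
15 + 1 + 1 + 1 + 1 + 1
13 + 7
13 + 5 + 1 + 1
13 + 3 + 3 + 1
13 + 3 + 1 + 1 + 1 + 1
13 + 1 + 1 + 1 + 1 + 1 + 1 + 1
11 + 9
…and 52 more, for 64 total.

64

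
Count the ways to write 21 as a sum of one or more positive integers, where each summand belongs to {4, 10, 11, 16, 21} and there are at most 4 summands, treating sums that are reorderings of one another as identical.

2

Listing the qualifying partitions of 21:
21
10,11
Counting gives 2.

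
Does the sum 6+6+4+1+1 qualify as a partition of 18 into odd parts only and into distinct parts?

The parts sum to 18, and the condition 'every summand is odd' is violated.

No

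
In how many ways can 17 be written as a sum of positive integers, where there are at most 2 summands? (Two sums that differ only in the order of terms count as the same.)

Listing the qualifying partitions of 17:
17
1, 16
2, 15
3, 14
4, 13
5, 12
6, 11
7, 10
8, 9
That's 9 in total.

9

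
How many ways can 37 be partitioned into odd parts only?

760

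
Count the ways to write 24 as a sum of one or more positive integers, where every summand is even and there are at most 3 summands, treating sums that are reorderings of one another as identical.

19

They are:
24
2, 22
4, 20
2, 2, 20
6, 18
2, 4, 18
8, 16
2, 6, 16
4, 4, 16
10, 14
2, 8, 14
4, 6, 14
12, 12
2, 10, 12
4, 8, 12
6, 6, 12
4, 10, 10
6, 8, 10
8, 8, 8
Counting gives 19.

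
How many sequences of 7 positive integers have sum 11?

210

A composition of 11 into 7 positive parts is chosen by placing 6 dividers among the 10 gaps between 11 units: C(10,6) = 210.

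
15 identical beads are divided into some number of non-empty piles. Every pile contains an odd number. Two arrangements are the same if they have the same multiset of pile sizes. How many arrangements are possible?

27

There are too many to list fully; the first 12 (by largest part) are:
15
1,1,13
1,3,11
1,1,1,1,11
1,5,9
3,3,9
1,1,1,3,9
1,1,1,1,1,1,9
1,7,7
3,5,7
1,1,1,5,7
1,1,3,3,7
…and 15 more, for 27 total.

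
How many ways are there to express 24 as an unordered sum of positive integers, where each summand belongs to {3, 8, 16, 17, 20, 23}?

Enumerating:
8 + 16
8 + 8 + 8
3 + 3 + 3 + 3 + 3 + 3 + 3 + 3
That's 3 in total.

3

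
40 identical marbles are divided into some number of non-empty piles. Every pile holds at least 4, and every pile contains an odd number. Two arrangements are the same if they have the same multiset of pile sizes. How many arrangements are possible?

39

A partial list (first 12 by largest part):
35+5
33+7
31+9
29+11
27+13
25+15
25+5+5+5
23+17
23+7+5+5
21+19
21+9+5+5
21+7+7+5
…and 27 more, for 39 total.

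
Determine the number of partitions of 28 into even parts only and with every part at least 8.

The partitions of 28 that satisfy the conditions:
28
20,8
18,10
16,12
14,14
12,8,8
10,10,8
Counting gives 7.

7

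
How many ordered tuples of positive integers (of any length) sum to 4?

The number of compositions of n is 2^(n−1); here 2^3 = 8.

8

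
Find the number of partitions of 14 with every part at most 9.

123

Enumerating by decreasing first part gives 123 partitions in all.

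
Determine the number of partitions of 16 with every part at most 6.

Enumerating by decreasing first part gives 136 partitions in all.

136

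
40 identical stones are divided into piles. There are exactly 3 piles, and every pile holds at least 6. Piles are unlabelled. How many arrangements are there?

52

There are too many to list fully; the first 12 (by largest part) are:
28+6+6
27+7+6
26+8+6
26+7+7
25+9+6
25+8+7
24+10+6
24+9+7
24+8+8
23+11+6
23+10+7
23+9+8
…and 40 more, for 52 total.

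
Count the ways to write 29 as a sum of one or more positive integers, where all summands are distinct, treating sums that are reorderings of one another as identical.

256

There are 256 such partitions.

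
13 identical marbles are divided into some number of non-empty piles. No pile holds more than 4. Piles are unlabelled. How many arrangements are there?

39

A partial list (first 12 by largest part):
4,4,4,1
4,4,3,2
4,4,3,1,1
4,4,2,2,1
4,4,2,1,1,1
4,4,1,1,1,1,1
4,3,3,3
4,3,3,2,1
4,3,3,1,1,1
4,3,2,2,2
4,3,2,2,1,1
4,3,2,1,1,1,1
…and 27 more, for 39 total.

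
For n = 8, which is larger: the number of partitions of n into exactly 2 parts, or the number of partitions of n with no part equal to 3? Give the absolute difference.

11

Partitions of 8 into exactly 2 parts: 4.
Partitions of 8 with no part equal to 3: 15.
|4 − 15| = 11.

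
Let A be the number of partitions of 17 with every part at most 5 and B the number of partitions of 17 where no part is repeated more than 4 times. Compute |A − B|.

Partitions of 17 with every part at most 5: 119.
Partitions of 17 where no part is repeated more than 4 times: 205.
|119 − 205| = 86.

86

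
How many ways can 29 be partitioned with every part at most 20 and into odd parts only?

242

Systematic enumeration (by largest part, then next-largest, …) yields 242.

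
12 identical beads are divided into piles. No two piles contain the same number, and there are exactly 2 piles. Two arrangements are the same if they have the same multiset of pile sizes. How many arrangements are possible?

5

They are:
1, 11
2, 10
3, 9
4, 8
5, 7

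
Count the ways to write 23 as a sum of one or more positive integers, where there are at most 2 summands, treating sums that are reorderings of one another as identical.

The partitions of 23 that satisfy the conditions:
23
1+22
2+21
3+20
4+19
5+18
6+17
7+16
8+15
9+14
10+13
11+12
That's 12 in total.

12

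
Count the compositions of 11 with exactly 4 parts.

120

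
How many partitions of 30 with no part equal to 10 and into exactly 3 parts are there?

65

A partial list (first 12 by largest part):
1,1,28
1,2,27
1,3,26
2,2,26
1,4,25
2,3,25
1,5,24
2,4,24
3,3,24
1,6,23
2,5,23
3,4,23
…and 53 more, for 65 total.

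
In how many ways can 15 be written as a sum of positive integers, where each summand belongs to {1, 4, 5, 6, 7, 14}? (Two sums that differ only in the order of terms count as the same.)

23

Listing the qualifying partitions of 15:
14 + 1
7 + 7 + 1
7 + 6 + 1 + 1
7 + 5 + 1 + 1 + 1
7 + 4 + 4
7 + 4 + 1 + 1 + 1 + 1
7 + 1 + 1 + 1 + 1 + 1 + 1 + 1 + 1
6 + 6 + 1 + 1 + 1
6 + 5 + 4
6 + 5 + 1 + 1 + 1 + 1
6 + 4 + 4 + 1
6 + 4 + 1 + 1 + 1 + 1 + 1
6 + 1 + 1 + 1 + 1 + 1 + 1 + 1 + 1 + 1
5 + 5 + 5
5 + 5 + 4 + 1
5 + 5 + 1 + 1 + 1 + 1 + 1
5 + 4 + 4 + 1 + 1
5 + 4 + 1 + 1 + 1 + 1 + 1 + 1
5 + 1 + 1 + 1 + 1 + 1 + 1 + 1 + 1 + 1 + 1
4 + 4 + 4 + 1 + 1 + 1
4 + 4 + 1 + 1 + 1 + 1 + 1 + 1 + 1
4 + 1 + 1 + 1 + 1 + 1 + 1 + 1 + 1 + 1 + 1 + 1
1 + 1 + 1 + 1 + 1 + 1 + 1 + 1 + 1 + 1 + 1 + 1 + 1 + 1 + 1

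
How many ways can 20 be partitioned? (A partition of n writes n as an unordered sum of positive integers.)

627

Direct enumeration gives 627 partitions.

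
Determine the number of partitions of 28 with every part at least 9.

8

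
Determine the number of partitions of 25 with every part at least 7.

Enumerating:
25
18 + 7
17 + 8
16 + 9
15 + 10
14 + 11
13 + 12
11 + 7 + 7
10 + 8 + 7
9 + 9 + 7
9 + 8 + 8

11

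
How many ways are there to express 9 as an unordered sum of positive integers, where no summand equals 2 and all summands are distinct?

5

Enumerating:
9
1,8
3,6
4,5
1,3,5
That's 5 in total.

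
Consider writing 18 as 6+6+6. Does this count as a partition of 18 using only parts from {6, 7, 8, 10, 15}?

Yes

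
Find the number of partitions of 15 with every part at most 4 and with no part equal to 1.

7

The partitions of 15 that satisfy the conditions:
3,4,4,4
2,2,3,4,4
2,3,3,3,4
2,2,2,2,3,4
3,3,3,3,3
2,2,2,3,3,3
2,2,2,2,2,2,3
That's 7 in total.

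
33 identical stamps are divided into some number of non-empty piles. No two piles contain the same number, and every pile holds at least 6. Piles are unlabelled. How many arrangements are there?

34

There are too many to list fully; the first 12 (by largest part) are:
33
27+6
26+7
25+8
24+9
23+10
22+11
21+12
20+13
20+7+6
19+14
19+8+6
…and 22 more, for 34 total.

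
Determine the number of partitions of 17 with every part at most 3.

33

A partial list (first 12 by largest part):
3, 3, 3, 3, 3, 2
3, 3, 3, 3, 3, 1, 1
3, 3, 3, 3, 2, 2, 1
3, 3, 3, 3, 2, 1, 1, 1
3, 3, 3, 3, 1, 1, 1, 1, 1
3, 3, 3, 2, 2, 2, 2
3, 3, 3, 2, 2, 2, 1, 1
3, 3, 3, 2, 2, 1, 1, 1, 1
3, 3, 3, 2, 1, 1, 1, 1, 1, 1
3, 3, 3, 1, 1, 1, 1, 1, 1, 1, 1
3, 3, 2, 2, 2, 2, 2, 1
3, 3, 2, 2, 2, 2, 1, 1, 1
…and 21 more, for 33 total.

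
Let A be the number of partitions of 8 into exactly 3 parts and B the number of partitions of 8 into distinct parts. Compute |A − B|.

1

Partitions of 8 into exactly 3 parts: 5.
Partitions of 8 into distinct parts: 6.
|5 − 6| = 1.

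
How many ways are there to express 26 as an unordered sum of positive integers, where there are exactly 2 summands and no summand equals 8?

12

Listing the qualifying partitions of 26:
1 + 25
2 + 24
3 + 23
4 + 22
5 + 21
6 + 20
7 + 19
9 + 17
10 + 16
11 + 15
12 + 14
13 + 13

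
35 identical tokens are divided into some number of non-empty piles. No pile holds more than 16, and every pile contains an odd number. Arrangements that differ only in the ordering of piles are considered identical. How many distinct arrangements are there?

A full systematic count gives 446.

446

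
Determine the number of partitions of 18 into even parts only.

30

There are too many to list fully; the first 12 (by largest part) are:
18
16+2
14+4
14+2+2
12+6
12+4+2
12+2+2+2
10+8
10+6+2
10+4+4
10+4+2+2
10+2+2+2+2
…and 18 more, for 30 total.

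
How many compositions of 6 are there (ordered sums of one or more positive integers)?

32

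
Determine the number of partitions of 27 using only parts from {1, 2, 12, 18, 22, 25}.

34

A partial list (first 12 by largest part):
25 + 2
25 + 1 + 1
22 + 2 + 2 + 1
22 + 2 + 1 + 1 + 1
22 + 1 + 1 + 1 + 1 + 1
18 + 2 + 2 + 2 + 2 + 1
18 + 2 + 2 + 2 + 1 + 1 + 1
18 + 2 + 2 + 1 + 1 + 1 + 1 + 1
18 + 2 + 1 + 1 + 1 + 1 + 1 + 1 + 1
18 + 1 + 1 + 1 + 1 + 1 + 1 + 1 + 1 + 1
12 + 12 + 2 + 1
12 + 12 + 1 + 1 + 1
…and 22 more, for 34 total.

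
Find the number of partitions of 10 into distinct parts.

Enumerating:
10
1 + 9
2 + 8
3 + 7
1 + 2 + 7
4 + 6
1 + 3 + 6
1 + 4 + 5
2 + 3 + 5
1 + 2 + 3 + 4
That's 10 in total.

10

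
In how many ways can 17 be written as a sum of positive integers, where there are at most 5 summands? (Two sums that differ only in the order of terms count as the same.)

A full systematic count gives 119.

119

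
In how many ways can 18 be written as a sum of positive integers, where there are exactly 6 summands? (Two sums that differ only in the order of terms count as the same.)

58

A partial list (first 12 by largest part):
13, 1, 1, 1, 1, 1
12, 2, 1, 1, 1, 1
11, 3, 1, 1, 1, 1
11, 2, 2, 1, 1, 1
10, 4, 1, 1, 1, 1
10, 3, 2, 1, 1, 1
10, 2, 2, 2, 1, 1
9, 5, 1, 1, 1, 1
9, 4, 2, 1, 1, 1
9, 3, 3, 1, 1, 1
9, 3, 2, 2, 1, 1
9, 2, 2, 2, 2, 1
…and 46 more, for 58 total.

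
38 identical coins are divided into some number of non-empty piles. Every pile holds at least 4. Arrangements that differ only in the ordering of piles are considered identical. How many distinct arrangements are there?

505

There are 505 such partitions.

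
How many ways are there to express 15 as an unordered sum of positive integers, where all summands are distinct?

There are too many to list fully; the first 12 (by largest part) are:
15
14,1
13,2
12,3
12,2,1
11,4
11,3,1
10,5
10,4,1
10,3,2
9,6
9,5,1
…and 15 more, for 27 total.

27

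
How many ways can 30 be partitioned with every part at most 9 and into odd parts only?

138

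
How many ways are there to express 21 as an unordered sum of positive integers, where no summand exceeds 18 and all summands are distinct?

73

Systematic enumeration (by largest part, then next-largest, …) yields 73.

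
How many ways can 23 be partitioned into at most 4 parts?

There are 150 such partitions.

150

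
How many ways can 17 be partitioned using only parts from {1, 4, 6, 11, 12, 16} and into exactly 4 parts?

Enumerating:
11,4,1,1
6,6,4,1

2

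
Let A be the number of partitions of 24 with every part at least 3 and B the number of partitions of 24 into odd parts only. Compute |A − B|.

12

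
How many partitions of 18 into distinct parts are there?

A partial list (first 12 by largest part):
18
17, 1
16, 2
15, 3
15, 2, 1
14, 4
14, 3, 1
13, 5
13, 4, 1
13, 3, 2
12, 6
12, 5, 1
…and 34 more, for 46 total.

46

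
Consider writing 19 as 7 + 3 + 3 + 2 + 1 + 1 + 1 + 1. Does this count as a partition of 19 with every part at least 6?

No

The parts sum to 19, and the condition 'every summand is at least 6' is violated.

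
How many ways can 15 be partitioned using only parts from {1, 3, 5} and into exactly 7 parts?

3

The partitions of 15 that satisfy the conditions:
5 + 5 + 1 + 1 + 1 + 1 + 1
5 + 3 + 3 + 1 + 1 + 1 + 1
3 + 3 + 3 + 3 + 1 + 1 + 1
Counting gives 3.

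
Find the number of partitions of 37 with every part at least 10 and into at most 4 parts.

18

They are:
37
27+10
26+11
25+12
24+13
23+14
22+15
21+16
20+17
19+18
17+10+10
16+11+10
15+12+10
15+11+11
14+13+10
14+12+11
13+13+11
13+12+12
That's 18 in total.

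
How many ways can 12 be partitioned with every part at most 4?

There are too many to list fully; the first 12 (by largest part) are:
4+4+4
4+4+3+1
4+4+2+2
4+4+2+1+1
4+4+1+1+1+1
4+3+3+2
4+3+3+1+1
4+3+2+2+1
4+3+2+1+1+1
4+3+1+1+1+1+1
4+2+2+2+2
4+2+2+2+1+1
…and 22 more, for 34 total.

34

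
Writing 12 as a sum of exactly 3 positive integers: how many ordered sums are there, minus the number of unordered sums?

43

Compositions: C(11,2) = 55.
Partitions of 12 into exactly 3 parts: 12.
Difference: 55 − 12 = 43.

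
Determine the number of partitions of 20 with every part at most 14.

Direct enumeration gives 608 partitions.

608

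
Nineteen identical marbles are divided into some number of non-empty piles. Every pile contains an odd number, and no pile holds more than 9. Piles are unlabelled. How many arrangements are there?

A partial list (first 12 by largest part):
9+9+1
9+7+3
9+7+1+1+1
9+5+5
9+5+3+1+1
9+5+1+1+1+1+1
9+3+3+3+1
9+3+3+1+1+1+1
9+3+1+1+1+1+1+1+1
9+1+1+1+1+1+1+1+1+1+1
7+7+5
7+7+3+1+1
…and 28 more, for 40 total.

40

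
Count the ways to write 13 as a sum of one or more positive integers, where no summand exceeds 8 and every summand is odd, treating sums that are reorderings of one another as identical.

14

Enumerating:
7,5,1
7,3,3
7,3,1,1,1
7,1,1,1,1,1,1
5,5,3
5,5,1,1,1
5,3,3,1,1
5,3,1,1,1,1,1
5,1,1,1,1,1,1,1,1
3,3,3,3,1
3,3,3,1,1,1,1
3,3,1,1,1,1,1,1,1
3,1,1,1,1,1,1,1,1,1,1
1,1,1,1,1,1,1,1,1,1,1,1,1
Counting gives 14.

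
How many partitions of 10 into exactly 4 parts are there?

The partitions of 10 that satisfy the conditions:
7+1+1+1
6+2+1+1
5+3+1+1
5+2+2+1
4+4+1+1
4+3+2+1
4+2+2+2
3+3+3+1
3+3+2+2
Counting gives 9.

9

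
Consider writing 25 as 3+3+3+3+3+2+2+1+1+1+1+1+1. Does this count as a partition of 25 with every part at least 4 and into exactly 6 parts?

No

The parts sum to 25, and the condition 'every summand is at least 4' is violated.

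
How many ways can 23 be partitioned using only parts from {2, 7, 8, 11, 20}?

6

Enumerating:
11+8+2+2
11+2+2+2+2+2+2
8+8+7
8+7+2+2+2+2
7+7+7+2
7+2+2+2+2+2+2+2+2
That's 6 in total.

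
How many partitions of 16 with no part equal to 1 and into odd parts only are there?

The partitions of 16 that satisfy the conditions:
13 + 3
11 + 5
9 + 7
7 + 3 + 3 + 3
5 + 5 + 3 + 3

5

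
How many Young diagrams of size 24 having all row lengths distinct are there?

122

Direct enumeration gives 122 partitions.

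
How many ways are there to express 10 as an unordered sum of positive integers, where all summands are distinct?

Enumerating:
10
9 + 1
8 + 2
7 + 3
7 + 2 + 1
6 + 4
6 + 3 + 1
5 + 4 + 1
5 + 3 + 2
4 + 3 + 2 + 1
That's 10 in total.

10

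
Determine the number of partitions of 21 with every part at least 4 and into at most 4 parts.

26

A partial list (first 12 by largest part):
21
17+4
16+5
15+6
14+7
13+8
13+4+4
12+9
12+5+4
11+10
11+6+4
11+5+5
…and 14 more, for 26 total.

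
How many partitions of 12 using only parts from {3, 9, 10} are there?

Listing the qualifying partitions of 12:
3, 9
3, 3, 3, 3
Counting gives 2.

2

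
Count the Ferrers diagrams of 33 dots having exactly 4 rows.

270

Enumerating by decreasing first part gives 270 partitions in all.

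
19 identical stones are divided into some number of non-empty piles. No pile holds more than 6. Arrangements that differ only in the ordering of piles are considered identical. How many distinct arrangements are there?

235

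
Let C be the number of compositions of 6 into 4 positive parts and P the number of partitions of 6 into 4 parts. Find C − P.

Ordered (compositions into 4 parts): C(5,3) = 10.
Partitions of 6 into exactly 4 parts: 2.
Difference: 10 − 2 = 8.

8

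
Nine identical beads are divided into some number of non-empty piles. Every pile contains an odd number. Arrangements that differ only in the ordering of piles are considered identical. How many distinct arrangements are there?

Enumerating:
9
7, 1, 1
5, 3, 1
5, 1, 1, 1, 1
3, 3, 3
3, 3, 1, 1, 1
3, 1, 1, 1, 1, 1, 1
1, 1, 1, 1, 1, 1, 1, 1, 1

8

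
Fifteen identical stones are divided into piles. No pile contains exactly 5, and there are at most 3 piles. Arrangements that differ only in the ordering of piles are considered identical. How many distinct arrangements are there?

Enumerating:
15
14,1
13,2
13,1,1
12,3
12,2,1
11,4
11,3,1
11,2,2
10,4,1
10,3,2
9,6
9,4,2
9,3,3
8,7
8,6,1
8,4,3
7,7,1
7,6,2
7,4,4
6,6,3

21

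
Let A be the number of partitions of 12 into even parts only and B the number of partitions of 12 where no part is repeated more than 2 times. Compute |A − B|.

25

Partitions of 12 into even parts only: 11.
Partitions of 12 where no part is repeated more than 2 times: 36.
|11 − 36| = 25.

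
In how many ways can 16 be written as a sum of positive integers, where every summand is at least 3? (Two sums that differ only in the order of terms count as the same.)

Listing the qualifying partitions of 16:
16
3, 13
4, 12
5, 11
6, 10
3, 3, 10
7, 9
3, 4, 9
8, 8
3, 5, 8
4, 4, 8
3, 6, 7
4, 5, 7
3, 3, 3, 7
4, 6, 6
5, 5, 6
3, 3, 4, 6
3, 3, 5, 5
3, 4, 4, 5
4, 4, 4, 4
3, 3, 3, 3, 4

21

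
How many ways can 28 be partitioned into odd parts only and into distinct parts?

They are:
1, 27
3, 25
5, 23
7, 21
9, 19
1, 3, 5, 19
11, 17
1, 3, 7, 17
13, 15
1, 3, 9, 15
1, 5, 7, 15
1, 3, 11, 13
1, 5, 9, 13
3, 5, 7, 13
1, 7, 9, 11
3, 5, 9, 11

16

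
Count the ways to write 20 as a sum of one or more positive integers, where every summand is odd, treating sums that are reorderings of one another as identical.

There are too many to list fully; the first 12 (by largest part) are:
19,1
17,3
17,1,1,1
15,5
15,3,1,1
15,1,1,1,1,1
13,7
13,5,1,1
13,3,3,1
13,3,1,1,1,1
13,1,1,1,1,1,1,1
11,9
…and 52 more, for 64 total.

64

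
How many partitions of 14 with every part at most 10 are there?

128

There are 128 such partitions.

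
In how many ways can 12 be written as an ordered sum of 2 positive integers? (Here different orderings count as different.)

11

Equivalently, choose which 1 of the 11 gaps become plus signs: C(11,1) = 11.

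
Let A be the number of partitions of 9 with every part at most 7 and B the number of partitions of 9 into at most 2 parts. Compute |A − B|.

Partitions of 9 with every part at most 7: 28.
Partitions of 9 into at most 2 parts: 5.
|28 − 5| = 23.

23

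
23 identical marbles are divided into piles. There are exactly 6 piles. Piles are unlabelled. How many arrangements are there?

163

Direct enumeration gives 163 partitions.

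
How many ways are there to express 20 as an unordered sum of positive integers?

627

Systematic enumeration (by largest part, then next-largest, …) yields 627.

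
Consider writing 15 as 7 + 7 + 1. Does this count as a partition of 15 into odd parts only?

Yes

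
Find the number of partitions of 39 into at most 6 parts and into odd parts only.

There are 157 such partitions.

157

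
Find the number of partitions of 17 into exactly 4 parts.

39

A partial list (first 12 by largest part):
14+1+1+1
13+2+1+1
12+3+1+1
12+2+2+1
11+4+1+1
11+3+2+1
11+2+2+2
10+5+1+1
10+4+2+1
10+3+3+1
10+3+2+2
9+6+1+1
…and 27 more, for 39 total.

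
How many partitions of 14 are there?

Systematic enumeration (by largest part, then next-largest, …) yields 135.

135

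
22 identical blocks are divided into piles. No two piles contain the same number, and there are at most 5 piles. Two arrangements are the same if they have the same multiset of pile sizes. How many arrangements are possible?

88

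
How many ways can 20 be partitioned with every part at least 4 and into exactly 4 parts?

5

Enumerating:
4,4,4,8
4,4,5,7
4,4,6,6
4,5,5,6
5,5,5,5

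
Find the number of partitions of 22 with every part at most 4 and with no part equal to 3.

42

A partial list (first 12 by largest part):
2 + 4 + 4 + 4 + 4 + 4
1 + 1 + 4 + 4 + 4 + 4 + 4
2 + 2 + 2 + 4 + 4 + 4 + 4
1 + 1 + 2 + 2 + 4 + 4 + 4 + 4
1 + 1 + 1 + 1 + 2 + 4 + 4 + 4 + 4
1 + 1 + 1 + 1 + 1 + 1 + 4 + 4 + 4 + 4
2 + 2 + 2 + 2 + 2 + 4 + 4 + 4
1 + 1 + 2 + 2 + 2 + 2 + 4 + 4 + 4
1 + 1 + 1 + 1 + 2 + 2 + 2 + 4 + 4 + 4
1 + 1 + 1 + 1 + 1 + 1 + 2 + 2 + 4 + 4 + 4
1 + 1 + 1 + 1 + 1 + 1 + 1 + 1 + 2 + 4 + 4 + 4
1 + 1 + 1 + 1 + 1 + 1 + 1 + 1 + 1 + 1 + 4 + 4 + 4
…and 30 more, for 42 total.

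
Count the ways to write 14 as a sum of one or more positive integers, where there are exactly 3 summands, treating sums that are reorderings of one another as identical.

16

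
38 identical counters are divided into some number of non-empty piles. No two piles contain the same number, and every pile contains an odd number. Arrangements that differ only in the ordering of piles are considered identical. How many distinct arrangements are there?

There are too many to list fully; the first 12 (by largest part) are:
37+1
35+3
33+5
31+7
29+9
29+5+3+1
27+11
27+7+3+1
25+13
25+9+3+1
25+7+5+1
23+15
…and 25 more, for 37 total.

37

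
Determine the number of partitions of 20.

Direct enumeration gives 627 partitions.

627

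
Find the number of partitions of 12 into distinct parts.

Listing the qualifying partitions of 12:
12
11 + 1
10 + 2
9 + 3
9 + 2 + 1
8 + 4
8 + 3 + 1
7 + 5
7 + 4 + 1
7 + 3 + 2
6 + 5 + 1
6 + 4 + 2
6 + 3 + 2 + 1
5 + 4 + 3
5 + 4 + 2 + 1

15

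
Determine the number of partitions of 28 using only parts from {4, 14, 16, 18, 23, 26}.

Listing the qualifying partitions of 28:
4,4,4,16
14,14
4,4,4,4,4,4,4

3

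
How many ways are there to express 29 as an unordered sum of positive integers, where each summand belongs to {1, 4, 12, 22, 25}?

19

Listing the qualifying partitions of 29:
25, 4
25, 1, 1, 1, 1
22, 4, 1, 1, 1
22, 1, 1, 1, 1, 1, 1, 1
12, 12, 4, 1
12, 12, 1, 1, 1, 1, 1
12, 4, 4, 4, 4, 1
12, 4, 4, 4, 1, 1, 1, 1, 1
12, 4, 4, 1, 1, 1, 1, 1, 1, 1, 1, 1
12, 4, 1, 1, 1, 1, 1, 1, 1, 1, 1, 1, 1, 1, 1
12, 1, 1, 1, 1, 1, 1, 1, 1, 1, 1, 1, 1, 1, 1, 1, 1, 1
4, 4, 4, 4, 4, 4, 4, 1
4, 4, 4, 4, 4, 4, 1, 1, 1, 1, 1
4, 4, 4, 4, 4, 1, 1, 1, 1, 1, 1, 1, 1, 1
4, 4, 4, 4, 1, 1, 1, 1, 1, 1, 1, 1, 1, 1, 1, 1, 1
4, 4, 4, 1, 1, 1, 1, 1, 1, 1, 1, 1, 1, 1, 1, 1, 1, 1, 1, 1
4, 4, 1, 1, 1, 1, 1, 1, 1, 1, 1, 1, 1, 1, 1, 1, 1, 1, 1, 1, 1, 1, 1
4, 1, 1, 1, 1, 1, 1, 1, 1, 1, 1, 1, 1, 1, 1, 1, 1, 1, 1, 1, 1, 1, 1, 1, 1, 1
1, 1, 1, 1, 1, 1, 1, 1, 1, 1, 1, 1, 1, 1, 1, 1, 1, 1, 1, 1, 1, 1, 1, 1, 1, 1, 1, 1, 1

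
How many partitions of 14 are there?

135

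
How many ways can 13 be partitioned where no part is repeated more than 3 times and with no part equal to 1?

22

The partitions of 13 that satisfy the conditions:
13
11,2
10,3
9,4
9,2,2
8,5
8,3,2
7,6
7,4,2
7,3,3
7,2,2,2
6,5,2
6,4,3
6,3,2,2
5,5,3
5,4,4
5,4,2,2
5,3,3,2
4,4,3,2
4,3,3,3
4,3,2,2,2
3,3,3,2,2
Counting gives 22.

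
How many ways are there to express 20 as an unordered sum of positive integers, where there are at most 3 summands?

A partial list (first 12 by largest part):
20
19 + 1
18 + 2
18 + 1 + 1
17 + 3
17 + 2 + 1
16 + 4
16 + 3 + 1
16 + 2 + 2
15 + 5
15 + 4 + 1
15 + 3 + 2
…and 32 more, for 44 total.

44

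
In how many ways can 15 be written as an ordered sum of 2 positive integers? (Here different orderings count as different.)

14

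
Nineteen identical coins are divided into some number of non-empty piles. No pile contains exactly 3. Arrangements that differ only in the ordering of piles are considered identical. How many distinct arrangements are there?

259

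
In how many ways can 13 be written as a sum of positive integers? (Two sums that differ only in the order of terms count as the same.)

101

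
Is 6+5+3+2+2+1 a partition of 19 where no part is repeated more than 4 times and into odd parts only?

The parts sum to 19, and the condition 'every summand is odd' is violated.

No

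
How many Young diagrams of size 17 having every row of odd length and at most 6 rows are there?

19

Enumerating:
17
1+1+15
1+3+13
1+1+1+1+13
1+5+11
3+3+11
1+1+1+3+11
1+7+9
3+5+9
1+1+1+5+9
1+1+3+3+9
3+7+7
1+1+1+7+7
5+5+7
1+1+3+5+7
1+3+3+3+7
1+1+5+5+5
1+3+3+5+5
3+3+3+3+5
Counting gives 19.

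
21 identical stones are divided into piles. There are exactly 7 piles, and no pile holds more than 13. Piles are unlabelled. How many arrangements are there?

103

Enumerating by decreasing first part gives 103 partitions in all.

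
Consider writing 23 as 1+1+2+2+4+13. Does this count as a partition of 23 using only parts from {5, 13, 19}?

The parts sum to 23, and the condition 'each summand belongs to {5, 13, 19}' is violated.

No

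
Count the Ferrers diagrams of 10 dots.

There are too many to list fully; the first 12 (by largest part) are:
10
1, 9
2, 8
1, 1, 8
3, 7
1, 2, 7
1, 1, 1, 7
4, 6
1, 3, 6
2, 2, 6
1, 1, 2, 6
1, 1, 1, 1, 6
…and 30 more, for 42 total.

42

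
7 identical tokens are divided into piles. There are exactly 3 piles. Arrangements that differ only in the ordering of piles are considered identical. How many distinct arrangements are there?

The partitions of 7 that satisfy the conditions:
5+1+1
4+2+1
3+3+1
3+2+2
That's 4 in total.

4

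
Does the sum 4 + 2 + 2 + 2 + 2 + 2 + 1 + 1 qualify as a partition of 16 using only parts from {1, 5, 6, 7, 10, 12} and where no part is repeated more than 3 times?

No

The parts sum to 16, and the condition 'each summand belongs to {1, 5, 6, 7, 10, 12}' is violated.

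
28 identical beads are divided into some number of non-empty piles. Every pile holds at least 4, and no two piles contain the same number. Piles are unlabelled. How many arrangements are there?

A partial list (first 12 by largest part):
28
24+4
23+5
22+6
21+7
20+8
19+9
19+5+4
18+10
18+6+4
17+11
17+7+4
…and 29 more, for 41 total.

41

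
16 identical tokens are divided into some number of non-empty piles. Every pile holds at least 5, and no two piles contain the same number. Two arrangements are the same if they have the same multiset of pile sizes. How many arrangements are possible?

4

Enumerating:
16
11 + 5
10 + 6
9 + 7
That's 4 in total.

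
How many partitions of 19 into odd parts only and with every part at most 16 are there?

52

A partial list (first 12 by largest part):
15, 3, 1
15, 1, 1, 1, 1
13, 5, 1
13, 3, 3
13, 3, 1, 1, 1
13, 1, 1, 1, 1, 1, 1
11, 7, 1
11, 5, 3
11, 5, 1, 1, 1
11, 3, 3, 1, 1
11, 3, 1, 1, 1, 1, 1
11, 1, 1, 1, 1, 1, 1, 1, 1
…and 40 more, for 52 total.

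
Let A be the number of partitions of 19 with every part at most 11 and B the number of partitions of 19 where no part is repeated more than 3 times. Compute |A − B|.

Partitions of 19 with every part at most 11: 445.
Partitions of 19 where no part is repeated more than 3 times: 258.
|445 − 258| = 187.

187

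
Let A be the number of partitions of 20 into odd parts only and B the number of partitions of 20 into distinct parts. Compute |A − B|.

0

Partitions of 20 into odd parts only: 64.
Partitions of 20 into distinct parts: 64.
|64 − 64| = 0.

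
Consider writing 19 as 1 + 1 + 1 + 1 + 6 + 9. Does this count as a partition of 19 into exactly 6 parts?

Yes

The parts sum to 19, and the condition 'there are exactly 6 summands' holds.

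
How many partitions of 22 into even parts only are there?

56

A partial list (first 12 by largest part):
22
2, 20
4, 18
2, 2, 18
6, 16
2, 4, 16
2, 2, 2, 16
8, 14
2, 6, 14
4, 4, 14
2, 2, 4, 14
2, 2, 2, 2, 14
…and 44 more, for 56 total.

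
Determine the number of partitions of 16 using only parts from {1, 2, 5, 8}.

28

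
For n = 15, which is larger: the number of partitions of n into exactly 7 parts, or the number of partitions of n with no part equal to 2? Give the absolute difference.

54

Partitions of 15 into exactly 7 parts: 21.
Partitions of 15 with no part equal to 2: 75.
|21 − 75| = 54.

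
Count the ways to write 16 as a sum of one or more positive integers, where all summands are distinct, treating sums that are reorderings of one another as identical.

A partial list (first 12 by largest part):
16
15+1
14+2
13+3
13+2+1
12+4
12+3+1
11+5
11+4+1
11+3+2
10+6
10+5+1
…and 20 more, for 32 total.

32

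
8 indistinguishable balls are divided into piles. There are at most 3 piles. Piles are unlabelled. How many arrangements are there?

Enumerating:
8
7,1
6,2
6,1,1
5,3
5,2,1
4,4
4,3,1
4,2,2
3,3,2
Counting gives 10.

10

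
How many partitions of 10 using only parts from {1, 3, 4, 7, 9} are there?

11

They are:
9, 1
7, 3
7, 1, 1, 1
4, 4, 1, 1
4, 3, 3
4, 3, 1, 1, 1
4, 1, 1, 1, 1, 1, 1
3, 3, 3, 1
3, 3, 1, 1, 1, 1
3, 1, 1, 1, 1, 1, 1, 1
1, 1, 1, 1, 1, 1, 1, 1, 1, 1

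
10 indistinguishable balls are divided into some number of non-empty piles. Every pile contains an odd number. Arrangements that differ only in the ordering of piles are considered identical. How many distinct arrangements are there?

10

They are:
9, 1
7, 3
7, 1, 1, 1
5, 5
5, 3, 1, 1
5, 1, 1, 1, 1, 1
3, 3, 3, 1
3, 3, 1, 1, 1, 1
3, 1, 1, 1, 1, 1, 1, 1
1, 1, 1, 1, 1, 1, 1, 1, 1, 1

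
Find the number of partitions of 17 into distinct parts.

38

A partial list (first 12 by largest part):
17
16 + 1
15 + 2
14 + 3
14 + 2 + 1
13 + 4
13 + 3 + 1
12 + 5
12 + 4 + 1
12 + 3 + 2
11 + 6
11 + 5 + 1
…and 26 more, for 38 total.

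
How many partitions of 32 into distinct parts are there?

Counting exhaustively, 390 partitions satisfy the conditions.

390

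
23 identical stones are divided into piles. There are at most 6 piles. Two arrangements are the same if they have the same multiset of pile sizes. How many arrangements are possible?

454

Direct enumeration gives 454 partitions.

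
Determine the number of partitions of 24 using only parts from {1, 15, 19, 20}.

Enumerating:
20, 1, 1, 1, 1
19, 1, 1, 1, 1, 1
15, 1, 1, 1, 1, 1, 1, 1, 1, 1
1, 1, 1, 1, 1, 1, 1, 1, 1, 1, 1, 1, 1, 1, 1, 1, 1, 1, 1, 1, 1, 1, 1, 1

4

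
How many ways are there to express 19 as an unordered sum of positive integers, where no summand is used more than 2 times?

163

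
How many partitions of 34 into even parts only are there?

297

There are 297 such partitions.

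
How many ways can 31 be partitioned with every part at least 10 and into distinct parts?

Enumerating:
31
21+10
20+11
19+12
18+13
17+14
16+15

7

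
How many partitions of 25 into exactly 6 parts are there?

235

Counting exhaustively, 235 partitions satisfy the conditions.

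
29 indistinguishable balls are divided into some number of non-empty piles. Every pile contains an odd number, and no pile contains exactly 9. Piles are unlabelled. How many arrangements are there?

192

There are 192 such partitions.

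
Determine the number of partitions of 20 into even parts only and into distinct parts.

The partitions of 20 that satisfy the conditions:
20
18+2
16+4
14+6
14+4+2
12+8
12+6+2
10+8+2
10+6+4
8+6+4+2
Counting gives 10.

10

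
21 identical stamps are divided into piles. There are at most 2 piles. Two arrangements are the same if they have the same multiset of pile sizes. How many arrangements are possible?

Listing the qualifying partitions of 21:
21
20 + 1
19 + 2
18 + 3
17 + 4
16 + 5
15 + 6
14 + 7
13 + 8
12 + 9
11 + 10

11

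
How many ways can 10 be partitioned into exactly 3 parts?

8

Listing the qualifying partitions of 10:
1, 1, 8
1, 2, 7
1, 3, 6
2, 2, 6
1, 4, 5
2, 3, 5
2, 4, 4
3, 3, 4
That's 8 in total.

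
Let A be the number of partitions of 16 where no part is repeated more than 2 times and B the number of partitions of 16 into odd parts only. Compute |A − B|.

57

Partitions of 16 where no part is repeated more than 2 times: 89.
Partitions of 16 into odd parts only: 32.
|89 − 32| = 57.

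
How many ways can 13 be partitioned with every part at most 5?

A partial list (first 12 by largest part):
3, 5, 5
1, 2, 5, 5
1, 1, 1, 5, 5
4, 4, 5
1, 3, 4, 5
2, 2, 4, 5
1, 1, 2, 4, 5
1, 1, 1, 1, 4, 5
2, 3, 3, 5
1, 1, 3, 3, 5
1, 2, 2, 3, 5
1, 1, 1, 2, 3, 5
…and 45 more, for 57 total.

57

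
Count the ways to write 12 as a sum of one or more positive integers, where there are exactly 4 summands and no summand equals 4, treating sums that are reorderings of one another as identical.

They are:
9, 1, 1, 1
8, 2, 1, 1
7, 3, 1, 1
7, 2, 2, 1
6, 3, 2, 1
6, 2, 2, 2
5, 5, 1, 1
5, 3, 3, 1
5, 3, 2, 2
3, 3, 3, 3
Counting gives 10.

10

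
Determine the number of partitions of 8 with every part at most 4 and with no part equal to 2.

They are:
4+4
4+3+1
4+1+1+1+1
3+3+1+1
3+1+1+1+1+1
1+1+1+1+1+1+1+1

6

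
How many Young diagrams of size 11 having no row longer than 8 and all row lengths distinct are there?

9

Enumerating:
3, 8
1, 2, 8
4, 7
1, 3, 7
5, 6
1, 4, 6
2, 3, 6
2, 4, 5
1, 2, 3, 5
That's 9 in total.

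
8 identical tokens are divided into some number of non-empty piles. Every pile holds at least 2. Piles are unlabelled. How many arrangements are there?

7

Listing the qualifying partitions of 8:
8
6 + 2
5 + 3
4 + 4
4 + 2 + 2
3 + 3 + 2
2 + 2 + 2 + 2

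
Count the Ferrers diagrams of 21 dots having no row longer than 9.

Counting exhaustively, 598 partitions satisfy the conditions.

598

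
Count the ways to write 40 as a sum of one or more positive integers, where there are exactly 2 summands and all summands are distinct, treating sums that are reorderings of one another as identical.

19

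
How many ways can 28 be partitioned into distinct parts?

A full systematic count gives 222.

222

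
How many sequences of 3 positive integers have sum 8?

Place 2 bars in the 7 internal gaps of a row of 8 dots: C(7,2) = 21.

21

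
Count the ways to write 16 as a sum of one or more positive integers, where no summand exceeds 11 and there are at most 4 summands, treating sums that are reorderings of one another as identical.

There are too many to list fully; the first 12 (by largest part) are:
11, 5
11, 4, 1
11, 3, 2
11, 3, 1, 1
11, 2, 2, 1
10, 6
10, 5, 1
10, 4, 2
10, 4, 1, 1
10, 3, 3
10, 3, 2, 1
10, 2, 2, 2
…and 41 more, for 53 total.

53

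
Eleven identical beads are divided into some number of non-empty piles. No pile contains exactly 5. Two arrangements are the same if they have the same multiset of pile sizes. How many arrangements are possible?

A partial list (first 12 by largest part):
11
10, 1
9, 2
9, 1, 1
8, 3
8, 2, 1
8, 1, 1, 1
7, 4
7, 3, 1
7, 2, 2
7, 2, 1, 1
7, 1, 1, 1, 1
…and 33 more, for 45 total.

45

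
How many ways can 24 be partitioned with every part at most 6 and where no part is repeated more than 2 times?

34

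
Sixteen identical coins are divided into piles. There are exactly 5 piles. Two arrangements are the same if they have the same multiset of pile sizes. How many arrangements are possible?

37

A partial list (first 12 by largest part):
12,1,1,1,1
11,2,1,1,1
10,3,1,1,1
10,2,2,1,1
9,4,1,1,1
9,3,2,1,1
9,2,2,2,1
8,5,1,1,1
8,4,2,1,1
8,3,3,1,1
8,3,2,2,1
8,2,2,2,2
…and 25 more, for 37 total.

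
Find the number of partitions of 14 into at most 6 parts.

90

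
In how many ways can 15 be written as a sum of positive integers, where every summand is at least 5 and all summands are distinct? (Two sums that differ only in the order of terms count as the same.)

4

Listing the qualifying partitions of 15:
15
10+5
9+6
8+7
That's 4 in total.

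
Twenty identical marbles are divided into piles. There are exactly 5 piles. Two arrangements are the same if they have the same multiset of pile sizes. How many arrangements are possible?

84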